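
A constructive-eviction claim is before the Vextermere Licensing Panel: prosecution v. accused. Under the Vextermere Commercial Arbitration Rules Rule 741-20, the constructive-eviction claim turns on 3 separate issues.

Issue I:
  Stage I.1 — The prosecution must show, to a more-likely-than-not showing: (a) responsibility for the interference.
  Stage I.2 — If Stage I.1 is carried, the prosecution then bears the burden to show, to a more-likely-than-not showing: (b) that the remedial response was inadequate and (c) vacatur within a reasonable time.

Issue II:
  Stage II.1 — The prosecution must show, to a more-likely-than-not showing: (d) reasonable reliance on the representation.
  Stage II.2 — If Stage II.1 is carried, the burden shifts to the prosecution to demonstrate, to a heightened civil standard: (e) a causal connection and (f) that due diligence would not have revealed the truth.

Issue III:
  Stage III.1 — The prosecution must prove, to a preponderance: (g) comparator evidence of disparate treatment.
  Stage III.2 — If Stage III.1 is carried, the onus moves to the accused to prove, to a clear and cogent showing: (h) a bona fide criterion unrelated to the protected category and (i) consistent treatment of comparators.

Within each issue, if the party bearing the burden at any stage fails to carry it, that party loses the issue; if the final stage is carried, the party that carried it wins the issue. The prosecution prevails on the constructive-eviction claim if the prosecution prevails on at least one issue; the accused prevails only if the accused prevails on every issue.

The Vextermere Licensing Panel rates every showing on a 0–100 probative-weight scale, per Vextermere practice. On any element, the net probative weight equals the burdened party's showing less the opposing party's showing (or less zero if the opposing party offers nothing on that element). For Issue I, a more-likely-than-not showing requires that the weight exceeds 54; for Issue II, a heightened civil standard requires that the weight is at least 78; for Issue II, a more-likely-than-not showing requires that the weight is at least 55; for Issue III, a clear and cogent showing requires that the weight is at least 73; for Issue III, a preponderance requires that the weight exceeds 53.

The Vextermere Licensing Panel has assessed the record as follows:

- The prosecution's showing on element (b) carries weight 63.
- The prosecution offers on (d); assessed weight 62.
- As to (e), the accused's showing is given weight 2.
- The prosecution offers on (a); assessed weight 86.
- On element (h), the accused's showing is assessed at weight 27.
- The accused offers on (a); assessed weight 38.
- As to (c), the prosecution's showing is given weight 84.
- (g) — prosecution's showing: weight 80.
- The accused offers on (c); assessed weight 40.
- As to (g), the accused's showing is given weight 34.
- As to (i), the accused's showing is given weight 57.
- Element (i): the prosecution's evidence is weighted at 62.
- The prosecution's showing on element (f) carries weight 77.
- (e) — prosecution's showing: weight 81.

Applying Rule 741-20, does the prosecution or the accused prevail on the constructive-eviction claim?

accused

— Issue I —
Stage I.1 — burden on prosecution; standard: a more-likely-than-not showing (weight exceeds 54).
    (a): 86 − 38 = 48 ≤ 54 [not met]
  Not every element is met, so the prosecution fails to carry Stage I.1.
The accused prevails on this issue.
— Issue II —
Stage II.1 (prosecution, a more-likely-than-not showing, weight is at least 55): (d) 62 ≥ 55 — meets.
  All elements met. The prosecution retains the burden for Stage II.2.
Stage II.2 (prosecution, a heightened civil standard, weight is at least 78): (e) net 81−2=79 ≥ 78 — meets; (f) 77 < 78 — fails.
  Not every element is met, so the prosecution fails to carry Stage II.2.
The analysis ends at Stage II.2; the accused prevails on this issue.
— Issue III —
Stage III.1 — burden on prosecution; standard: a preponderance (weight exceeds 53).
    (g): 80 − 34 = 46 ≤ 53 [not met]
  The prosecution does not carry Stage III.1.
The accused prevails on this issue.
Per-issue: Issue I → accused; Issue II → accused; Issue III → accused. The prosecution must prevail on at least one issue; overall, the accused prevails.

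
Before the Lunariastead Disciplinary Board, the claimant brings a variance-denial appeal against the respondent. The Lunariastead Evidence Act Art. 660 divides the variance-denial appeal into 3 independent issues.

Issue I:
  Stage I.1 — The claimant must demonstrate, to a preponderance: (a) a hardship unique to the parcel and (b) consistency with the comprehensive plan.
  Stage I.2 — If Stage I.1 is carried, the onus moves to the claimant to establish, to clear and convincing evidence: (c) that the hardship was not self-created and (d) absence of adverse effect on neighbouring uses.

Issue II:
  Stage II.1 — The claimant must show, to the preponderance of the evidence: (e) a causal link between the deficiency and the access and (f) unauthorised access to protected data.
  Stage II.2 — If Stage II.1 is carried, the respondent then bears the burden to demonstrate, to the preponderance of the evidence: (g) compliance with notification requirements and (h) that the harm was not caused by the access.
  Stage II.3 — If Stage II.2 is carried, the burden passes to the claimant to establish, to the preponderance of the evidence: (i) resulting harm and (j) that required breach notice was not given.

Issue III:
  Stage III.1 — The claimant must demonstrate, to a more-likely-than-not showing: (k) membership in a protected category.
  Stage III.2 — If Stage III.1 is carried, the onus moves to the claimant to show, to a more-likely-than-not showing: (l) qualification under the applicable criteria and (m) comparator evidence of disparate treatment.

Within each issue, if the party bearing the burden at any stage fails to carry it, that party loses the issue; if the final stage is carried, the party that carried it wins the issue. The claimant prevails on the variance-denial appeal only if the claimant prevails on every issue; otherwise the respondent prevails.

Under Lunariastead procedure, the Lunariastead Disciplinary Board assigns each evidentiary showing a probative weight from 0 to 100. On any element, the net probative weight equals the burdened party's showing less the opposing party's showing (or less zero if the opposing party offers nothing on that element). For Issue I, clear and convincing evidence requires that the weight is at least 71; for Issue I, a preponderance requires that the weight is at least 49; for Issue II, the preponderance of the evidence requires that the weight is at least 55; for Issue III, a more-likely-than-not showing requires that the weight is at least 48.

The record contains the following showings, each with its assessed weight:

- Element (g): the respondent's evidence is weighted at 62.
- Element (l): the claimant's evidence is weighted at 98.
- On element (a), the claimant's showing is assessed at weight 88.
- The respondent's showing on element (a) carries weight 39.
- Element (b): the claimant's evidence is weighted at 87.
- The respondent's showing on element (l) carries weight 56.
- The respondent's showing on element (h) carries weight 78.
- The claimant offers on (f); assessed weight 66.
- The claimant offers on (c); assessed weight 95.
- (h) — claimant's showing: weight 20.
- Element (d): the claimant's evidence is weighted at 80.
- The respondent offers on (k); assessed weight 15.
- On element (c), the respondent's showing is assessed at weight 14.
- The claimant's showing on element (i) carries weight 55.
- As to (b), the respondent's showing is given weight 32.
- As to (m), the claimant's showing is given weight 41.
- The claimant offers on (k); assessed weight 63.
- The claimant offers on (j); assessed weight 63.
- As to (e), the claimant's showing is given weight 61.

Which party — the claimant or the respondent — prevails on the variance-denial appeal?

respondent

— Issue I —
Stage I.1 (claimant, a preponderance, weight is at least 49): (a) net 88−39=49 ≥ 49 — meets; (b) net 87−32=55 ≥ 49 — meets.
  Stage I.1 is satisfied; the claimant continues to bear the burden.
Stage I.2 (claimant, clear and convincing evidence, weight is at least 71): (c) net 95−14=81 ≥ 71 — meets; (d) 80 ≥ 71 — meets.
  The claimant carries the last stage.
Every stage carried; the claimant prevails on this issue.
— Issue II —
At Stage II.1 the claimant must meet the preponderance of the evidence (weight is at least 55): on (e) the weight is 61, which does reach 55, so (e) meets the standard; on (f) the weight is 66, ≥ 55, so (f) meets the standard.
  Stage II.1 is satisfied; the onus moves to the respondent.
At Stage II.2 the respondent must meet the preponderance of the evidence (weight is at least 55): on (g) the weight is 62, ≥ 55, so (g) meets the standard; on (h) the weight is 78 less the opposing 20 gives net 58, which does reach 55, so (h) meets the standard.
  All elements met. The burden passes to the claimant.
At Stage II.3 the claimant must meet the preponderance of the evidence (weight is at least 55): on (i) the weight is 55, ≥ 55, so (i) meets the standard; on (j) the weight is 63, which does reach 55, so (j) meets the standard.
  Stage II.3 carried; the final stage is satisfied.
Every stage carried; the claimant prevails on this issue.
— Issue III —
Stage III.1 (claimant, a more-likely-than-not showing, weight is at least 48): (k) net 63−15=48 ≥ 48 — meets.
  Stage III.1 is satisfied; the claimant continues to bear the burden.
Stage III.2 (claimant, a more-likely-than-not showing, weight is at least 48): (l) net 98−56=42 < 48 — fails; (m) 41 < 48 — fails.
  Stage III.2 not carried; the claimant fails its burden.
So the respondent prevails on this issue.
Per-issue: Issue I → claimant; Issue II → claimant; Issue III → respondent. The claimant must prevail on every issue; overall, the respondent prevails.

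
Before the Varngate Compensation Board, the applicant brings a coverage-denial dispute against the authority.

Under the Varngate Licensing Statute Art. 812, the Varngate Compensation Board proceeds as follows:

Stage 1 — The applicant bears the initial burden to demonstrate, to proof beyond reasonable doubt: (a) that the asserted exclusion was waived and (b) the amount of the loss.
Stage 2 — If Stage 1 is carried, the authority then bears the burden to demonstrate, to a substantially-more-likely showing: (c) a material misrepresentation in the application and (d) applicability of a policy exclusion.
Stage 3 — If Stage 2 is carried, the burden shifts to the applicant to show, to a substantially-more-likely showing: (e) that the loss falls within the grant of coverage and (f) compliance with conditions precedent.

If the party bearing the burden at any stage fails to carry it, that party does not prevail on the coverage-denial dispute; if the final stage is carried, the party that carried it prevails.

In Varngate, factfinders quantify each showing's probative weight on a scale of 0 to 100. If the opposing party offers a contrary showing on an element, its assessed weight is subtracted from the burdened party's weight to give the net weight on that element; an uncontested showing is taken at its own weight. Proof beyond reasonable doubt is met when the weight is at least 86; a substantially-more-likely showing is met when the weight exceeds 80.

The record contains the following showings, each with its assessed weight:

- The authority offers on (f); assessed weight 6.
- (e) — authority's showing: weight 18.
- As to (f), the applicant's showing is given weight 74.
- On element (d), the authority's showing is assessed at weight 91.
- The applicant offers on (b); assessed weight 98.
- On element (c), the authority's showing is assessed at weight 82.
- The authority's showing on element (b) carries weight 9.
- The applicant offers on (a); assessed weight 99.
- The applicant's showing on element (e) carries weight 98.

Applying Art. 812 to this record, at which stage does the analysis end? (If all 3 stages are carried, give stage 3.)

At Stage 1 the applicant must meet proof beyond reasonable doubt (weight is at least 86): on (a) the weight is 99, ≥ 86, so (a) meets the standard; on (b) the weight is 98 less the opposing 9 gives net 89, which does reach 86, so (b) meets the standard.
  Stage 1 carried; the burden shifts to the authority.
At Stage 2 the authority must meet a substantially-more-likely showing (weight exceeds 80): on (c) the weight is 82, > 80, so (c) meets the standard; on (d) the weight is 91, which does exceed 80, so (d) meets the standard.
  Stage 2 is satisfied; the onus moves to the applicant.
At Stage 3 the applicant must meet a substantially-more-likely showing (weight exceeds 80): on (e) the weight is 98 less the opposing 18 gives net 80, ≤ 80, so (e) does not meet the standard; on (f) the weight is 74 less the opposing 6 gives net 68, ≤ 80, so (f) does not meet the standard.
  Not every element is met, so the applicant fails to carry Stage 3.
The analysis ends at Stage 3; the authority prevails.

stage 3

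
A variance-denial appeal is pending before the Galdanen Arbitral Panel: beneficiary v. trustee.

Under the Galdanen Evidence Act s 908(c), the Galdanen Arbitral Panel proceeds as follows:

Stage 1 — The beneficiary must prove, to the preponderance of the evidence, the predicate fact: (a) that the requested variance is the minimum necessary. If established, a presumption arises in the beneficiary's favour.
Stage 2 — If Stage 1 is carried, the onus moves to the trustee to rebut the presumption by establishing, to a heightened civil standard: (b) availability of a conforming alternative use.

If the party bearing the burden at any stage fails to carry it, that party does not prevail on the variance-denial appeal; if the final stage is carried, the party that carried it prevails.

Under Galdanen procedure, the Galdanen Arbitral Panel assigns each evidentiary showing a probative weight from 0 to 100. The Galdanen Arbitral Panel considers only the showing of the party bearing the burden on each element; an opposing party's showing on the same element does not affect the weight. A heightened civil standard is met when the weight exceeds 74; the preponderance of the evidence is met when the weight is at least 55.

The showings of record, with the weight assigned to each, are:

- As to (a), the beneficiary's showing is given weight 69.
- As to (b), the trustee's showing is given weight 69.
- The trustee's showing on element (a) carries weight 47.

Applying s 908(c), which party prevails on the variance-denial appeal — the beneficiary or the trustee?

beneficiary

At Stage 1 the beneficiary must meet the preponderance of the evidence (weight is at least 55): on (a) the weight is 69 (the trustee's 47 is given no effect), ≥ 55, so (a) meets the standard.
  All elements met. The burden passes to the trustee.
At Stage 2 the trustee must meet a heightened civil standard (weight exceeds 74): on (b) the weight is 69, ≤ 74, so (b) does not meet the standard.
  Not every element is met, so the trustee fails to carry Stage 2.
So the beneficiary prevails.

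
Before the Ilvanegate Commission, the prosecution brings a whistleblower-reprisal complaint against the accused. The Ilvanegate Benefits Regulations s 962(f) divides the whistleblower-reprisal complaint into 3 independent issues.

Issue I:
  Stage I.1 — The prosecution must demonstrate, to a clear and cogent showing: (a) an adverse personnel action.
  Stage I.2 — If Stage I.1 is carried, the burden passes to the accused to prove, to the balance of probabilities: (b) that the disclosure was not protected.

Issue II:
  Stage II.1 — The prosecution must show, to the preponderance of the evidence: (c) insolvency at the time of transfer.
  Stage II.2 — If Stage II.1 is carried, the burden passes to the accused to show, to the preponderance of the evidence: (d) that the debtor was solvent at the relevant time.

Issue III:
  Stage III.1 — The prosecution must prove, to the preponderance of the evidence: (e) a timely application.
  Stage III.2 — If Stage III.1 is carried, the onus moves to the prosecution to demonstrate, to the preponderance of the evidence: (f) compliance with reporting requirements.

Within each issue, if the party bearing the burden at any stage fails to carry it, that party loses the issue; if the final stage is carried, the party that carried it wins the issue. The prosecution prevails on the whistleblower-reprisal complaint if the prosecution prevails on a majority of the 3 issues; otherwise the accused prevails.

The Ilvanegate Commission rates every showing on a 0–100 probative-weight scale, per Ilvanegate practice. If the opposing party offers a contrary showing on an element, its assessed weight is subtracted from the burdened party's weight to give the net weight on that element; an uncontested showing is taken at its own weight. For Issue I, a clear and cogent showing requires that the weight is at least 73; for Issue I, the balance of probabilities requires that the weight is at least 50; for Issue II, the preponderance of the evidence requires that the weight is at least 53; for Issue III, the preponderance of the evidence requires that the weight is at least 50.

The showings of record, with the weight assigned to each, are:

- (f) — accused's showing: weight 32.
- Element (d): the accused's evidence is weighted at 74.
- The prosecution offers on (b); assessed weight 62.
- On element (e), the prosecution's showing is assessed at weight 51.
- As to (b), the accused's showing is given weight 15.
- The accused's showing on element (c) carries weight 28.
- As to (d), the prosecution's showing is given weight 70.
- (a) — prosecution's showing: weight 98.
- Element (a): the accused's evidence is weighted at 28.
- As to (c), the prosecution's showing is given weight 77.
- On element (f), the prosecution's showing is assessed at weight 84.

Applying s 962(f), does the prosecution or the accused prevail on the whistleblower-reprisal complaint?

— Issue I —
At Stage I.1 the prosecution must meet a clear and cogent showing (weight is at least 73): on (a) the weight is 98 less the opposing 28 gives net 70, which does not reach 73, so (a) does not meet the standard.
  The prosecution does not carry Stage I.1.
The accused prevails on this issue.
— Issue II —
Stage II.1 — burden on prosecution; standard: the preponderance of the evidence (weight is at least 53).
    (c): 77 − 28 = 49 < 53 [not met]
  Stage II.1 not carried; the prosecution fails its burden.
So the accused prevails on this issue.
— Issue III —
Stage III.1 — burden on prosecution; standard: the preponderance of the evidence (weight is at least 50).
    (e): 51 ≥ 50 [met]
  Stage III.1 is satisfied; the prosecution continues to bear the burden.
Stage III.2 — burden on prosecution; standard: the preponderance of the evidence (weight is at least 50).
    (f): 84 − 32 = 52 ≥ 50 [met]
  Stage III.2 carried; the final stage is satisfied.
Every stage carried; the prosecution prevails on this issue.
Per-issue: Issue I → accused; Issue II → accused; Issue III → prosecution. The prosecution must prevail on a majority of issues; overall, the accused prevails.

accused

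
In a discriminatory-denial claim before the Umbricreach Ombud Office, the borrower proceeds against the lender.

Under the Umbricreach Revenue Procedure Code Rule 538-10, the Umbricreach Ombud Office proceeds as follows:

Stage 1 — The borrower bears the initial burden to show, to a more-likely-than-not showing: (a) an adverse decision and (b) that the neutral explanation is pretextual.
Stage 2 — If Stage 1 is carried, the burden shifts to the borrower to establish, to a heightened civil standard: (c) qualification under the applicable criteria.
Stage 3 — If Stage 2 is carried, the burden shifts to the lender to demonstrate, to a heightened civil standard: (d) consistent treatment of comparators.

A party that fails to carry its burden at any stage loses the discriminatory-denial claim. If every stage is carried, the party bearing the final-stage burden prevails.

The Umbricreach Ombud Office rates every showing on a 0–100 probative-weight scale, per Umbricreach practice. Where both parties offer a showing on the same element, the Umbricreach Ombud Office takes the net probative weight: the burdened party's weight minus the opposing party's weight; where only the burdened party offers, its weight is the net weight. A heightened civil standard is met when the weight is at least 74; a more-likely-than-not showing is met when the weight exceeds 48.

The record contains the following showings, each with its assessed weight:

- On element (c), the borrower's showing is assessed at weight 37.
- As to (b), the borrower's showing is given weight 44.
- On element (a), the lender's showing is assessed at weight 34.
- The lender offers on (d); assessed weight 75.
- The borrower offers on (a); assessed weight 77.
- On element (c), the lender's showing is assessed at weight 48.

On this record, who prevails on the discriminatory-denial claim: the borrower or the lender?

Stage 1 (borrower, a more-likely-than-not showing, weight exceeds 48): (a) net 77−34=43 ≤ 48 — fails; (b) 44 ≤ 48 — fails.
  The borrower does not carry Stage 1.
So the lender prevails.

lender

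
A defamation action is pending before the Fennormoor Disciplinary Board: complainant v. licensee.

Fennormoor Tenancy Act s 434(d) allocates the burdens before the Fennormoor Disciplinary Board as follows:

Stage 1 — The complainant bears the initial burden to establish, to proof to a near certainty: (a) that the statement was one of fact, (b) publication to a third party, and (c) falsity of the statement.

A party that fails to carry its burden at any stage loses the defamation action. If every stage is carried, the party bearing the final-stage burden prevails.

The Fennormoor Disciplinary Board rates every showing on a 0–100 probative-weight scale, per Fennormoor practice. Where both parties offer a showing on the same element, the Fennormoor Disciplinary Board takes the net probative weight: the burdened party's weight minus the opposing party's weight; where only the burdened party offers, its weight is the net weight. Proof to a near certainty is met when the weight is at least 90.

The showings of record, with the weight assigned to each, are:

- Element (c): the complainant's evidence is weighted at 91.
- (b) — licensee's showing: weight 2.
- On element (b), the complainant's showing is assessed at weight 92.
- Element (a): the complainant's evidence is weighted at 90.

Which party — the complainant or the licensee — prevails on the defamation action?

At Stage 1 the complainant must meet proof to a near certainty (weight is at least 90): on (a) the weight is 90, ≥ 90, so (a) meets the standard; on (b) the weight is 92 less the opposing 2 gives net 90, which does reach 90, so (b) meets the standard; on (c) the weight is 91, ≥ 90, so (c) meets the standard.
  Stage 1 carried; the final stage is satisfied.
All stages carried — the complainant prevails.

complainant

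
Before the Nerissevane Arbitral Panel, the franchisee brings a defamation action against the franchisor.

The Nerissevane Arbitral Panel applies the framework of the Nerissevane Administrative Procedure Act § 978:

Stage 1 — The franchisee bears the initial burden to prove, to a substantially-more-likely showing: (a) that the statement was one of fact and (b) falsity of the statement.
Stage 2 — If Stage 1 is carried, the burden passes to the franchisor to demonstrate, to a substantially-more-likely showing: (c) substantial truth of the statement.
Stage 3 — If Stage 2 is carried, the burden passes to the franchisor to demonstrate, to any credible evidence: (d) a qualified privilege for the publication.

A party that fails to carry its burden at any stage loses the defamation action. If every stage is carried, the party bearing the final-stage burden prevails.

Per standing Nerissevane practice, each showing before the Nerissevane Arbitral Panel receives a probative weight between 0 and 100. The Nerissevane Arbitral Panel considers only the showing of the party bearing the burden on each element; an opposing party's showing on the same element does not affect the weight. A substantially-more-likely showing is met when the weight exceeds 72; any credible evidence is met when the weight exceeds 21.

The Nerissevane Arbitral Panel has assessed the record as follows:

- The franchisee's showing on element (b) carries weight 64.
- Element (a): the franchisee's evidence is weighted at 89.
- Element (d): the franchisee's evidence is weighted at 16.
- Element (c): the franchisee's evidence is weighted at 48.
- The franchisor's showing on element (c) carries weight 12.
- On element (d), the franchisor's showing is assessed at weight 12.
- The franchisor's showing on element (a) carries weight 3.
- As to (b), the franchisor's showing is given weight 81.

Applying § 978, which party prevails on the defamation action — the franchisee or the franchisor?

Stage 1 (franchisee, a substantially-more-likely showing, weight exceeds 72): (a) 89 (franchisor's 3 disregarded) > 72 — meets; (b) 64 (franchisor's 81 disregarded) ≤ 72 — fails.
  The franchisee does not carry Stage 1.
The analysis ends at Stage 1; the franchisor prevails.

franchisor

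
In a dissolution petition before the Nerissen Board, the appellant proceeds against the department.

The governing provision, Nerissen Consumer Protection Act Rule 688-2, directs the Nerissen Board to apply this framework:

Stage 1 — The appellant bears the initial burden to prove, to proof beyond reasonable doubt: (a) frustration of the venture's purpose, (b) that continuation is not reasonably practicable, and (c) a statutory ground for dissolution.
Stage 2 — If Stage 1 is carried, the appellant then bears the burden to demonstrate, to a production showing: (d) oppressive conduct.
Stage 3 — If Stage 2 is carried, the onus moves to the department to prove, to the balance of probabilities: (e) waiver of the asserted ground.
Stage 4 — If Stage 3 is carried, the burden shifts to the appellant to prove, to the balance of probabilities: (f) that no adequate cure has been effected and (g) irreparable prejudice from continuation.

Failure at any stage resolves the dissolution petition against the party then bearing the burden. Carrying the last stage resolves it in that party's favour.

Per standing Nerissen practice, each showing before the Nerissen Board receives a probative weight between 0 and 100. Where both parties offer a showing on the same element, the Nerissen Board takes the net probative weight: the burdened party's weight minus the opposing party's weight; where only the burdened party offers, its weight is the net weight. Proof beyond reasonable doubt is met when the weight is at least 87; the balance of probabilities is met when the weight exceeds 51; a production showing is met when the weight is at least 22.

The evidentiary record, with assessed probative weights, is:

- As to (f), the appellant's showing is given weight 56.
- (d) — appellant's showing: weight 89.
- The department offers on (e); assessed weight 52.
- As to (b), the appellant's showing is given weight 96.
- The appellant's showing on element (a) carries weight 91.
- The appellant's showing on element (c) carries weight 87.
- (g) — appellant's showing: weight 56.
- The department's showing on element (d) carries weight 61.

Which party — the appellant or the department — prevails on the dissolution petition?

Stage 1 (appellant, proof beyond reasonable doubt, weight is at least 87): (a) 91 ≥ 87 — meets; (b) 96 ≥ 87 — meets; (c) 87 ≥ 87 — meets.
  Stage 1 carried; the burden remains with the appellant.
Stage 2 (appellant, a production showing, weight is at least 22): (d) net 89−61=28 ≥ 22 — meets.
  The appellant carries Stage 2; the department now bears the burden.
Stage 3 (department, the balance of probabilities, weight exceeds 51): (e) 52 > 51 — meets.
  Stage 3 carried; the burden shifts to the appellant.
Stage 4 (appellant, the balance of probabilities, weight exceeds 51): (f) 56 > 51 — meets; (g) 56 > 51 — meets.
  All elements met at the final stage.
Every stage carried; the appellant prevails.

appellant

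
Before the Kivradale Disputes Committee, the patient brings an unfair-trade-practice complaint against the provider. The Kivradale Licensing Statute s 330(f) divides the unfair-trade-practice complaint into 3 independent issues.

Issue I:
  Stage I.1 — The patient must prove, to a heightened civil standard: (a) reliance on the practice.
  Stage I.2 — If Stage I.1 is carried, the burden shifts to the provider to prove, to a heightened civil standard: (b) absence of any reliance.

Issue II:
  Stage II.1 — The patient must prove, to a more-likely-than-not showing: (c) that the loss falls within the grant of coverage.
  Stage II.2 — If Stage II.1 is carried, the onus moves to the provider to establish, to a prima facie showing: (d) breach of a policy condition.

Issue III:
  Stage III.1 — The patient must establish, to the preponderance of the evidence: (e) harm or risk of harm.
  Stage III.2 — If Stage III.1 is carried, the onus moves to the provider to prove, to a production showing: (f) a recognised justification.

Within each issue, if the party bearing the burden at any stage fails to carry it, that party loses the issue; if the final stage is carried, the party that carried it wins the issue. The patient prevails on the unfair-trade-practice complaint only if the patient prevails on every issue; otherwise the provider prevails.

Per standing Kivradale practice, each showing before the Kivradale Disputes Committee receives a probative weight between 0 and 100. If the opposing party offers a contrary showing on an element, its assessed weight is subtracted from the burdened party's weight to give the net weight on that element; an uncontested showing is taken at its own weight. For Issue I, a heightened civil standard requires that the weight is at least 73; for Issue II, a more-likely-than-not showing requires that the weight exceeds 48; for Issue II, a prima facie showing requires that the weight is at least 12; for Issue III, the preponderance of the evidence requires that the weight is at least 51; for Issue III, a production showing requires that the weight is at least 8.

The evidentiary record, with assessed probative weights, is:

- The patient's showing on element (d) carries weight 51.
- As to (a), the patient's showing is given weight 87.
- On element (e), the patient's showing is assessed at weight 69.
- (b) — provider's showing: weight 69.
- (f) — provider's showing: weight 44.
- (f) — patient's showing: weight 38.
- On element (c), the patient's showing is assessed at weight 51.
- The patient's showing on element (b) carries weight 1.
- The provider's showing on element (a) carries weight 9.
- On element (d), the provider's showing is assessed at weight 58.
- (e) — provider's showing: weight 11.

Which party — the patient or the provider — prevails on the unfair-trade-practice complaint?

— Issue I —
Stage I.1 (patient, a heightened civil standard, weight is at least 73): (a) net 87−9=78 ≥ 73 — meets.
  All elements met. The burden passes to the provider.
Stage I.2 (provider, a heightened civil standard, weight is at least 73): (b) net 69−1=68 < 73 — fails.
  Stage I.2 not carried; the provider fails its burden.
The patient prevails on this issue.
— Issue II —
Stage II.1 (patient, a more-likely-than-not showing, weight exceeds 48): (c) 51 > 48 — meets.
  All elements met. The burden passes to the provider.
Stage II.2 (provider, a prima facie showing, weight is at least 12): (d) net 58−51=7 < 12 — fails.
  Not every element is met, so the provider fails to carry Stage II.2.
The patient prevails on this issue.
— Issue III —
At Stage III.1 the patient must meet the preponderance of the evidence (weight is at least 51): on (e) the weight is 69 less the opposing 11 gives net 58, ≥ 51, so (e) meets the standard.
  All elements met. The burden passes to the provider.
At Stage III.2 the provider must meet a production showing (weight is at least 8): on (f) the weight is 44 less the opposing 38 gives net 6, which does not reach 8, so (f) does not meet the standard.
  Stage III.2 not carried; the provider fails its burden.
So the patient prevails on this issue.
Per-issue: Issue I → patient; Issue II → patient; Issue III → patient. The patient must prevail on every issue; overall, the patient prevails.

patient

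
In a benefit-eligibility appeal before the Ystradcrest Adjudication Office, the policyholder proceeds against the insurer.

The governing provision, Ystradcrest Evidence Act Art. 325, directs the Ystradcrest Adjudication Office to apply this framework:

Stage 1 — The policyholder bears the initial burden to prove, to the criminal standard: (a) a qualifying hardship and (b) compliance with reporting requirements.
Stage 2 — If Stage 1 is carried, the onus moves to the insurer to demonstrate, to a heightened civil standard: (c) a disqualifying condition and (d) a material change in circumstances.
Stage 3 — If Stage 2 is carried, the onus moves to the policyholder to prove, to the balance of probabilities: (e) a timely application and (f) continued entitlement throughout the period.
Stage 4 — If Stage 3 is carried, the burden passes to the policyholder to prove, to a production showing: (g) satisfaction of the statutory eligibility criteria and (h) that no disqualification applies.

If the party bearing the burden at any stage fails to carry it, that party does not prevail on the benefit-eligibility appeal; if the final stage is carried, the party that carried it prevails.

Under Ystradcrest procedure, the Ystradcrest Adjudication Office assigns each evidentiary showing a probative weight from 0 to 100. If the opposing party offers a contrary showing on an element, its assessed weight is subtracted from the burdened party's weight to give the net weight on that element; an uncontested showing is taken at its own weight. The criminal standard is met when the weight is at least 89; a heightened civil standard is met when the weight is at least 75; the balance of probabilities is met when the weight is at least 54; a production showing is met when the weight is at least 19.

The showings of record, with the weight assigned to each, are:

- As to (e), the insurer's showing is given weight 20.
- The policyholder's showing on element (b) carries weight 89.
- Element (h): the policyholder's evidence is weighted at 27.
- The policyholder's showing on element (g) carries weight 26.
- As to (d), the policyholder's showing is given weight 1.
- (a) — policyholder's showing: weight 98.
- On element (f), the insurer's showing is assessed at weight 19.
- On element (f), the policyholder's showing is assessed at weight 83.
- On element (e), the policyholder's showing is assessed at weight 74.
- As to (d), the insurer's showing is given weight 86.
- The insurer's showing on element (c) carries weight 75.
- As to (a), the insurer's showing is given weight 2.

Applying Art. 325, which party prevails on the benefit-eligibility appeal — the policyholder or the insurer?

At Stage 1 the policyholder must meet the criminal standard (weight is at least 89): on (a) the weight is 98 less the opposing 2 gives net 96, which does reach 89, so (a) meets the standard; on (b) the weight is 89, which does reach 89, so (b) meets the standard.
  All elements met. The burden passes to the insurer.
At Stage 2 the insurer must meet a heightened civil standard (weight is at least 75): on (c) the weight is 75, ≥ 75, so (c) meets the standard; on (d) the weight is 86 less the opposing 1 gives net 85, ≥ 75, so (d) meets the standard.
  Stage 2 is satisfied; the onus moves to the policyholder.
At Stage 3 the policyholder must meet the balance of probabilities (weight is at least 54): on (e) the weight is 74 less the opposing 20 gives net 54, ≥ 54, so (e) meets the standard; on (f) the weight is 83 less the opposing 19 gives net 64, ≥ 54, so (f) meets the standard.
  Stage 3 is satisfied; the policyholder continues to bear the burden.
At Stage 4 the policyholder must meet a production showing (weight is at least 19): on (g) the weight is 26, ≥ 19, so (g) meets the standard; on (h) the weight is 27, which does reach 19, so (h) meets the standard.
  All elements met at the final stage.
All stages carried — the policyholder prevails.

policyholder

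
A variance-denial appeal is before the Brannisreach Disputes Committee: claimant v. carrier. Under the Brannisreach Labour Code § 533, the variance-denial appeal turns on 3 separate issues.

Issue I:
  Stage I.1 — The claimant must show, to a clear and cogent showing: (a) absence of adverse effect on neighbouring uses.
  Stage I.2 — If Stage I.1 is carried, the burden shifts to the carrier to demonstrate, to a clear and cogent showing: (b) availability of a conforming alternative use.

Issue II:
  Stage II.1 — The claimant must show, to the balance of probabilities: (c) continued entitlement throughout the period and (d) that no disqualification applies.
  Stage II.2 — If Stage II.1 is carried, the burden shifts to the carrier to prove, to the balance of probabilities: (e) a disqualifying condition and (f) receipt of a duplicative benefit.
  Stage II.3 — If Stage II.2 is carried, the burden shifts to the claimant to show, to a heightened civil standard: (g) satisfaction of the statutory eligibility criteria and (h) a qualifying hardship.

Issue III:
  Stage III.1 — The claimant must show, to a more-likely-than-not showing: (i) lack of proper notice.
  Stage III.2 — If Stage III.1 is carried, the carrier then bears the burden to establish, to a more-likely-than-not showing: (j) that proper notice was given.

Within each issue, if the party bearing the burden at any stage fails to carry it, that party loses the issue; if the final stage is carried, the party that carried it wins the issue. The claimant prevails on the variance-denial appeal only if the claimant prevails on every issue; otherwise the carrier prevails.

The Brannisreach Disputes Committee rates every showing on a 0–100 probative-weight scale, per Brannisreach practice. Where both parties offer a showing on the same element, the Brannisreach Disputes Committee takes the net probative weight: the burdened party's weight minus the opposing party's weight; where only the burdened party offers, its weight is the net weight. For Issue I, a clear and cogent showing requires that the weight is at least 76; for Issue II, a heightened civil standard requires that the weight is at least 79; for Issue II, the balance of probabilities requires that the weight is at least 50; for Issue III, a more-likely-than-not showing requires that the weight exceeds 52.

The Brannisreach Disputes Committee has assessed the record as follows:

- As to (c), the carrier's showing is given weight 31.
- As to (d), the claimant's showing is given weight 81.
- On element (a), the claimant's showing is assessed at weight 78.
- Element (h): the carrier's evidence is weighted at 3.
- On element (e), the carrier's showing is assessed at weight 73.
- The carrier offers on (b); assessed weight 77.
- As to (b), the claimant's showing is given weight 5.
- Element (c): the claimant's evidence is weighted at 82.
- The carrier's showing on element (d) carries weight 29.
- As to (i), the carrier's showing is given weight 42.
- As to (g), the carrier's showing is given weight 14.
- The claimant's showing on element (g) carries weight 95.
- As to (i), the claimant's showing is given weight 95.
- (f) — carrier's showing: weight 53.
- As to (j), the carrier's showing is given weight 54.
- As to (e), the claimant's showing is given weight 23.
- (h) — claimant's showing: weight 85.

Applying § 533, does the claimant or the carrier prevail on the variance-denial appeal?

— Issue I —
At Stage I.1 the claimant must meet a clear and cogent showing (weight is at least 76): on (a) the weight is 78, which does reach 76, so (a) meets the standard.
  All elements met. The burden passes to the carrier.
At Stage I.2 the carrier must meet a clear and cogent showing (weight is at least 76): on (b) the weight is 77 less the opposing 5 gives net 72, < 76, so (b) does not meet the standard.
  The carrier does not carry Stage I.2.
The claimant prevails on this issue.
— Issue II —
Stage II.1 — burden on claimant; standard: the balance of probabilities (weight is at least 50).
    (c): 82 − 31 = 51 ≥ 50 [met]
    (d): 81 − 29 = 52 ≥ 50 [met]
  The claimant carries Stage II.1; the carrier now bears the burden.
Stage II.2 — burden on carrier; standard: the balance of probabilities (weight is at least 50).
    (e): 73 − 23 = 50 ≥ 50 [met]
    (f): 53 ≥ 50 [met]
  The carrier carries Stage II.2; the claimant now bears the burden.
Stage II.3 — burden on claimant; standard: a heightened civil standard (weight is at least 79).
    (g): 95 − 14 = 81 ≥ 79 [met]
    (h): 85 − 3 = 82 ≥ 79 [met]
  Stage II.3 carried; the final stage is satisfied.
All stages carried — the claimant prevails on this issue.
— Issue III —
Stage III.1 (claimant, a more-likely-than-not showing, weight exceeds 52): (i) net 95−42=53 > 52 — meets.
  The claimant carries Stage III.1; the carrier now bears the burden.
Stage III.2 (carrier, a more-likely-than-not showing, weight exceeds 52): (j) 54 > 52 — meets.
  The carrier carries the last stage.
With every stage satisfied, the carrier prevails on this issue.
Per-issue: Issue I → claimant; Issue II → claimant; Issue III → carrier. The claimant must prevail on every issue; overall, the carrier prevails.

carrier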